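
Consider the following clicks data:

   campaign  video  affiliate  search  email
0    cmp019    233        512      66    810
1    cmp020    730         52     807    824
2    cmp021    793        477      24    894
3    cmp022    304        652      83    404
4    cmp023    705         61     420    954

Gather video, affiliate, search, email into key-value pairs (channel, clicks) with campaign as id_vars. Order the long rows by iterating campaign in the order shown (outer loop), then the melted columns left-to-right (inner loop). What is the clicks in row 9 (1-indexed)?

793

20 rows total (5 × 4). Row 9: index ⌊(9-1)/4⌋ = 2 into campaign → cmp021; (9-1) mod 4 = 0 into the melted columns → video.
So row 9 is (cmp021, video, 793); clicks = 793.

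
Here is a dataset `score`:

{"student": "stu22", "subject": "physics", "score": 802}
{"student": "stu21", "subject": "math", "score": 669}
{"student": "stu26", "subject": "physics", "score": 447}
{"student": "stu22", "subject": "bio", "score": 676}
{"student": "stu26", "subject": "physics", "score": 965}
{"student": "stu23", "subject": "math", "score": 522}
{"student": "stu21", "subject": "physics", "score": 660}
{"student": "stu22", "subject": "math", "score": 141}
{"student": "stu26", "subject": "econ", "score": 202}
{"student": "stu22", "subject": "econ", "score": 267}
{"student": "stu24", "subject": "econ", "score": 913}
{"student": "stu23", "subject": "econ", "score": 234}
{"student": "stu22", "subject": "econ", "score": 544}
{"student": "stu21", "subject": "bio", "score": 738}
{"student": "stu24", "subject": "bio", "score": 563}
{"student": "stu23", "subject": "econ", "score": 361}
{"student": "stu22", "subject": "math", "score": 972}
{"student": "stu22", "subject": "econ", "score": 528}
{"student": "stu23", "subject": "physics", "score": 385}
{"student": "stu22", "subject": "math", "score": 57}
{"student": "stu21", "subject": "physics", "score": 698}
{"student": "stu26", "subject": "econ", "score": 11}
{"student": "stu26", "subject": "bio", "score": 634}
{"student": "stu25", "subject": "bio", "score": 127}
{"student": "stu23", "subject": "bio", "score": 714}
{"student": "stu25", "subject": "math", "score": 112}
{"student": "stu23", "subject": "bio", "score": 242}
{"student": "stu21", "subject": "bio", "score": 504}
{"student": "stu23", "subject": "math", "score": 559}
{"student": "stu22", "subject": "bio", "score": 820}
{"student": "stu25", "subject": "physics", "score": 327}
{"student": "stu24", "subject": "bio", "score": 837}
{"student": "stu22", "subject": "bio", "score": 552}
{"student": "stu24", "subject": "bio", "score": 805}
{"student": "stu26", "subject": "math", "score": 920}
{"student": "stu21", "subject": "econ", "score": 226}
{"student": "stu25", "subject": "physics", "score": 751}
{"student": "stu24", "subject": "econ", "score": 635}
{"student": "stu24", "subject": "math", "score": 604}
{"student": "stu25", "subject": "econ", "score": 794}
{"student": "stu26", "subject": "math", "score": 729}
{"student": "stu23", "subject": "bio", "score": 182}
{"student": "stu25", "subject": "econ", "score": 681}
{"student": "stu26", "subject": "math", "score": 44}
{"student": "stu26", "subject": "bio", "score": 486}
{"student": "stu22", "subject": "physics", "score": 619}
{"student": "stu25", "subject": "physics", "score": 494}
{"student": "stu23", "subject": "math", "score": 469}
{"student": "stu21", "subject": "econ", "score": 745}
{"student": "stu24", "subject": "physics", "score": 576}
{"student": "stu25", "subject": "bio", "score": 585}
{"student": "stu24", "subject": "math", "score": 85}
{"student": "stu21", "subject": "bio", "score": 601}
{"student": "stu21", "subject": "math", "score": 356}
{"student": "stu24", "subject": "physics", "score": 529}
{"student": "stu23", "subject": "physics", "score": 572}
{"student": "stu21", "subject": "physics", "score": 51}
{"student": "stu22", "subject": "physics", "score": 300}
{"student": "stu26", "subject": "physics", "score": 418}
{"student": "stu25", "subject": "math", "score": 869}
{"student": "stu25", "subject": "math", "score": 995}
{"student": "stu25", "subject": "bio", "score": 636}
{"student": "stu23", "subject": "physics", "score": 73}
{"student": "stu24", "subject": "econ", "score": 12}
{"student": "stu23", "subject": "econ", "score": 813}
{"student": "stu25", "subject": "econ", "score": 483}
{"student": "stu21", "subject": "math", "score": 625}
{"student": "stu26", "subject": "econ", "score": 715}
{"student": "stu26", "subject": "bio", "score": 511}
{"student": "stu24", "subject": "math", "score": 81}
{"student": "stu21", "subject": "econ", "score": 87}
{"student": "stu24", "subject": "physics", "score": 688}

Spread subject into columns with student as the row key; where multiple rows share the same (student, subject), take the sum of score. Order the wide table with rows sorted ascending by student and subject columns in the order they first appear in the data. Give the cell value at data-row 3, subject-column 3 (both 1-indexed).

With rows sorted ascending by student, row 3 is student=stu23. subject columns in first-appearance order: physics, math, bio, econ; column 3 is bio.
Long rows with student=stu23, subject=bio: 714 + 242 + 182 = 1138.

1138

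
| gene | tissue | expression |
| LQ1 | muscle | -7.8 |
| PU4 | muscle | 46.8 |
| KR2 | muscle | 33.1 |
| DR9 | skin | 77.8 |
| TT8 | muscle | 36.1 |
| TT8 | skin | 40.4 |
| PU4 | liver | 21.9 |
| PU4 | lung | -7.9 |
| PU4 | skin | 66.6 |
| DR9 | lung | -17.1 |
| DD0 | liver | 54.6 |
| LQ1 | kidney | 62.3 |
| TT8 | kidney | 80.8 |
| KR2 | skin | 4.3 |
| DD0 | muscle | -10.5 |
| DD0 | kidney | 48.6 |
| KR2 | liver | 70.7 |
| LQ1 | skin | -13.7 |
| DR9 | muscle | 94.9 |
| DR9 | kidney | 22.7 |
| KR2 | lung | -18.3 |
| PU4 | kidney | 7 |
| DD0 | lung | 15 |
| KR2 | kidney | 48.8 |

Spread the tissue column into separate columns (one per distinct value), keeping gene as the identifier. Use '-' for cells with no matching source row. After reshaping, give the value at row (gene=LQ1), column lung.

No long-format row has gene=LQ1 and tissue=lung, so the cell is -.

-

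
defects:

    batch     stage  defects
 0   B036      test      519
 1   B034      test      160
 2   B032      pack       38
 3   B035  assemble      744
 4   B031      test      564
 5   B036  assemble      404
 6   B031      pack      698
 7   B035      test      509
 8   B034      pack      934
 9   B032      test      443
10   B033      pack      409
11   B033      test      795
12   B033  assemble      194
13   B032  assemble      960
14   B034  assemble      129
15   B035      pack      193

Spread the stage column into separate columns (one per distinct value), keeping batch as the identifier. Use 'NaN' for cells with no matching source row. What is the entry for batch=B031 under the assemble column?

No long-format row has batch=B031 and stage=assemble, so the cell is NaN.

NaN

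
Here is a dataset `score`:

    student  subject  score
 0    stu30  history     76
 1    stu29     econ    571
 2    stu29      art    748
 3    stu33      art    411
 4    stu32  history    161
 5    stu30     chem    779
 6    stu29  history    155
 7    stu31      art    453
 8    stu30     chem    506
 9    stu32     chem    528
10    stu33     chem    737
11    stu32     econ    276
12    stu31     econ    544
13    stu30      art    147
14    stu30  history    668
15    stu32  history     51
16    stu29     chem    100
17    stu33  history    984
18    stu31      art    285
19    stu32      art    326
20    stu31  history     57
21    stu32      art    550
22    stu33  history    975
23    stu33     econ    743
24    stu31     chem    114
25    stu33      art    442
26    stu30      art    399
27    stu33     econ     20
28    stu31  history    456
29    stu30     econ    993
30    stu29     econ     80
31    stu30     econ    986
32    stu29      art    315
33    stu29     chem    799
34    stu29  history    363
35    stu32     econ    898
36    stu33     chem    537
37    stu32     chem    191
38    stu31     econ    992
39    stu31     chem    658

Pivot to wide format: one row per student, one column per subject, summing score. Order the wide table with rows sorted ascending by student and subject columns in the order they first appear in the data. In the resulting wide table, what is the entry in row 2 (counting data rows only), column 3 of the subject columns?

With rows sorted ascending by student, row 2 is student=stu30. subject columns in first-appearance order: history, econ, art, chem; column 3 is art.
Long rows with student=stu30, subject=art: 147 + 399 = 546.

546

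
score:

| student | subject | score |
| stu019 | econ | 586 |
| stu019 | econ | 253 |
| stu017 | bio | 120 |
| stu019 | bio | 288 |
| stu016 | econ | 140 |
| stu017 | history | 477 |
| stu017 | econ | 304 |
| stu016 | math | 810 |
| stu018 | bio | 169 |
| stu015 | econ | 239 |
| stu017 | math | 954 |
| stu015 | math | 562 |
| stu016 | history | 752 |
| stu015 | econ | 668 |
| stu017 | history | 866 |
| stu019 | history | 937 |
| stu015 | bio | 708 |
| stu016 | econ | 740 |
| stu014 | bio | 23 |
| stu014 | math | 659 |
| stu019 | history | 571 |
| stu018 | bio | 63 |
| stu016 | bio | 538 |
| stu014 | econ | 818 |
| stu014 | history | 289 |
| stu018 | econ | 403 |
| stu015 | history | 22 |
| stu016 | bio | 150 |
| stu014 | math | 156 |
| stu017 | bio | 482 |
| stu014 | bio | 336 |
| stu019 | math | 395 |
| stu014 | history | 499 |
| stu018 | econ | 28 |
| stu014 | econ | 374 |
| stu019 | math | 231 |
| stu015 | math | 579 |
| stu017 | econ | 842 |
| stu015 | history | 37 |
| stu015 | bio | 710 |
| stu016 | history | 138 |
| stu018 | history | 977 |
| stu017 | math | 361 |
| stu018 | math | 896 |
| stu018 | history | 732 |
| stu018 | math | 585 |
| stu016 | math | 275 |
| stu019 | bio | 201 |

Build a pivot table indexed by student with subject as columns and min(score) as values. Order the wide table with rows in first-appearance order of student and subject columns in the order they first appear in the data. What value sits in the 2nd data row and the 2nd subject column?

120

With rows in first-appearance order of student, row 2 is student=stu017. subject columns in first-appearance order: econ, bio, history, math; column 2 is bio.
Long rows with student=stu017, subject=bio: min(120, 482) = 120.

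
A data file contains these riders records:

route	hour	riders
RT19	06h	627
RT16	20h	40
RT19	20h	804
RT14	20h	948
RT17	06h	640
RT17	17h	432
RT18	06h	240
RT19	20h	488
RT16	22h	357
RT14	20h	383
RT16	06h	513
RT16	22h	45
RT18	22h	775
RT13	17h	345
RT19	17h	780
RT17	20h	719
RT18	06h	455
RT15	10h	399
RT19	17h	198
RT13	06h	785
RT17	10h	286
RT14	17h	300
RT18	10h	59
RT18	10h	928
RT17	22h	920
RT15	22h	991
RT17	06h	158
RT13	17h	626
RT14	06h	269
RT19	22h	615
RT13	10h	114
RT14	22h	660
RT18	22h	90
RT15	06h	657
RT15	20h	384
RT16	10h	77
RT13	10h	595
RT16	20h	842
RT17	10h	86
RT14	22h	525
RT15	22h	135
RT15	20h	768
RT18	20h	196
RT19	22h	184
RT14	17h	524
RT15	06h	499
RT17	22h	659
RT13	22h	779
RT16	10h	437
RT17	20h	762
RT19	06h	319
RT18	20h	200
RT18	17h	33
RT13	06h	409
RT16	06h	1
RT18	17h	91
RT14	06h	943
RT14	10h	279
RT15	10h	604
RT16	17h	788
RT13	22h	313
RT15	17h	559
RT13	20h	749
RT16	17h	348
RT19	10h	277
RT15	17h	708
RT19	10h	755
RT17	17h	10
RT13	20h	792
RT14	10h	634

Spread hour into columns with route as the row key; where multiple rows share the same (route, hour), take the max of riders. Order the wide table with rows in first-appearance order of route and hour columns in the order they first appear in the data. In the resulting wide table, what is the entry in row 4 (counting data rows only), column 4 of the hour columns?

920

With rows in first-appearance order of route, row 4 is route=RT17. hour columns in first-appearance order: 06h, 20h, 17h, 22h, 10h; column 4 is 22h.
Long rows with route=RT17, hour=22h: max(920, 659) = 920.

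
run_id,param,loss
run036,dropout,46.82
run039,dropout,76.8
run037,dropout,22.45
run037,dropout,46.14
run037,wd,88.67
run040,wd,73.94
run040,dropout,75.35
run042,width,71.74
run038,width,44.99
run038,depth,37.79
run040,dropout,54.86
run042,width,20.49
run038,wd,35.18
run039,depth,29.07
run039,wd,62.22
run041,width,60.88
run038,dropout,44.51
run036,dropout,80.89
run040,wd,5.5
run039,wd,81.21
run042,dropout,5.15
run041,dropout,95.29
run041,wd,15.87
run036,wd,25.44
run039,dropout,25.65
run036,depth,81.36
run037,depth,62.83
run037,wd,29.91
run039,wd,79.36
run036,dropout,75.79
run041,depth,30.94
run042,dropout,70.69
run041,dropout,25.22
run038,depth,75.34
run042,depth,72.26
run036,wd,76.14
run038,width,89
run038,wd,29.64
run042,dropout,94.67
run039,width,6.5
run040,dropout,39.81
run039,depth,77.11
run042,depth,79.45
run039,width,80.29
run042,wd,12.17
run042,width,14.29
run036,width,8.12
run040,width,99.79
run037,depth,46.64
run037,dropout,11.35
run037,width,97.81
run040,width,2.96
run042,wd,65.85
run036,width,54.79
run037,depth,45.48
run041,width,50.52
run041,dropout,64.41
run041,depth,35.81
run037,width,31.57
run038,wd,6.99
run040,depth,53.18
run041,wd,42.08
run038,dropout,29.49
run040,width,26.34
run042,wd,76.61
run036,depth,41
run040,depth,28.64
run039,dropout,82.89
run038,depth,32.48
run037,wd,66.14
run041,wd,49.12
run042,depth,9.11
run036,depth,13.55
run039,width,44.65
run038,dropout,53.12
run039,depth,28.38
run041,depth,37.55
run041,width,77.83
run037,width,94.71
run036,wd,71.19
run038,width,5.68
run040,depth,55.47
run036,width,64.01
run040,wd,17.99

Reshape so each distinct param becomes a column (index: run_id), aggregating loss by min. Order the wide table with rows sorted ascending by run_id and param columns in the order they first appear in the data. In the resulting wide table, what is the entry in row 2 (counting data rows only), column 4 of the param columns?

45.48

With rows sorted ascending by run_id, row 2 is run_id=run037. param columns in first-appearance order: dropout, wd, width, depth; column 4 is depth.
Long rows with run_id=run037, param=depth: min(62.83, 46.64, 45.48) = 45.48.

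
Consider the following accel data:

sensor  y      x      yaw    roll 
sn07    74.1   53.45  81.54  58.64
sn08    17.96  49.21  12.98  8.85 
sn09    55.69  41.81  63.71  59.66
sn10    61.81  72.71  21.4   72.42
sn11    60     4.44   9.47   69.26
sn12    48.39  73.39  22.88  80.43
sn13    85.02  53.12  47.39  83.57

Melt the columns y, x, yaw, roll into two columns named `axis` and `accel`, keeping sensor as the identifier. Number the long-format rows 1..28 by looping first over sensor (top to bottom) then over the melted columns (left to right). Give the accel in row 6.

28 rows total (7 × 4). Row 6: index ⌊(6-1)/4⌋ = 1 into sensor → sn08; (6-1) mod 4 = 1 into the melted columns → x.
So row 6 is (sn08, x, 49.21); accel = 49.21.

49.21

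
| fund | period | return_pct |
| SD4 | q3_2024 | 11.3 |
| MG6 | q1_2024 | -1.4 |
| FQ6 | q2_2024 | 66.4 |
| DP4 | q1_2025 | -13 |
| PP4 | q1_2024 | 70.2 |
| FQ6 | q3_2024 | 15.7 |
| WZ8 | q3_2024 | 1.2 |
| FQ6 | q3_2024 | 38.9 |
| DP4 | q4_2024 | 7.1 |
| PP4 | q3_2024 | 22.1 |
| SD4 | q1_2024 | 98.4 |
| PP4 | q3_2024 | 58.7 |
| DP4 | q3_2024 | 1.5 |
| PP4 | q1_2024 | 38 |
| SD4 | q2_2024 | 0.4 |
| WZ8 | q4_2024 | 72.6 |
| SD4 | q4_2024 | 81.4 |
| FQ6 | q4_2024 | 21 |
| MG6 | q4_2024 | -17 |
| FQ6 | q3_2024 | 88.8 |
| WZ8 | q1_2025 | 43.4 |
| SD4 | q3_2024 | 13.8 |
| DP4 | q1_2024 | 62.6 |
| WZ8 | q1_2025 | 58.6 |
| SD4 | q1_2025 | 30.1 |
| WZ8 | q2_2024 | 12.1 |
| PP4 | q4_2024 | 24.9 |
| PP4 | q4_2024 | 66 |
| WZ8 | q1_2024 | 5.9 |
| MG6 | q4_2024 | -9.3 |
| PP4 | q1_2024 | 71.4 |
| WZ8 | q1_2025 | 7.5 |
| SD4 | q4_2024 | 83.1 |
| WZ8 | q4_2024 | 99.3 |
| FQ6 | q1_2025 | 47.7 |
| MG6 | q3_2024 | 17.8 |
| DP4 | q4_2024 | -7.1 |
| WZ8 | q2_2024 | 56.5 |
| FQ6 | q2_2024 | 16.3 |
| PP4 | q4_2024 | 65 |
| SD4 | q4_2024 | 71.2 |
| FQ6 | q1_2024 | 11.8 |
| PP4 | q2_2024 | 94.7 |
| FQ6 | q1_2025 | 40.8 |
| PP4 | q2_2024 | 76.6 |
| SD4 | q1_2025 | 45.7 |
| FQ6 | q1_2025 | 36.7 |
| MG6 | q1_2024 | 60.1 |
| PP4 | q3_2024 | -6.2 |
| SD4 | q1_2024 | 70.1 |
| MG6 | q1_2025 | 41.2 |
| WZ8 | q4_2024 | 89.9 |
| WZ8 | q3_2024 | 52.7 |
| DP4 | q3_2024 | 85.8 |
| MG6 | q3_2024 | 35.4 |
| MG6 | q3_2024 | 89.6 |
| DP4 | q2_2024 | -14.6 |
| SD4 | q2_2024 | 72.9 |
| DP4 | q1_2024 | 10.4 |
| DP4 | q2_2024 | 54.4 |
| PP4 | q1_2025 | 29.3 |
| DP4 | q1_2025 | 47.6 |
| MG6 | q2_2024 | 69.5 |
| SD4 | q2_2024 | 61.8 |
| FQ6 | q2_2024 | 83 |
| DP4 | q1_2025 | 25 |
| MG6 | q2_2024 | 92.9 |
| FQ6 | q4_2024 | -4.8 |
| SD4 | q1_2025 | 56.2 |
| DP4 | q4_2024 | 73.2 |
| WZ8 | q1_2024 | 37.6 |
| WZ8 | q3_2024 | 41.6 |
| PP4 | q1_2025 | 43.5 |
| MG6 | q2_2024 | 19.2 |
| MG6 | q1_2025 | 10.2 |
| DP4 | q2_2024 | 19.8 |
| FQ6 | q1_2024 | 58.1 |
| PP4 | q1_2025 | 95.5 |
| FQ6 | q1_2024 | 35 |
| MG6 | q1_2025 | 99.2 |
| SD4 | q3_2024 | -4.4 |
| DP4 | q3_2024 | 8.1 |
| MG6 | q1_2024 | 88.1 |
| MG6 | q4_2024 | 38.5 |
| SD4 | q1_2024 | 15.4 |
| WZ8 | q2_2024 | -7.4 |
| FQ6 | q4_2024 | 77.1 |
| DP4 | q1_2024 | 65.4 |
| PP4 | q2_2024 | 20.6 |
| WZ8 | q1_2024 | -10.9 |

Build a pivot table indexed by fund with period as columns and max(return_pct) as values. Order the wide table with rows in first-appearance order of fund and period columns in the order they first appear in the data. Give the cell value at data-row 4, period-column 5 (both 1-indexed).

With rows in first-appearance order of fund, row 4 is fund=DP4. period columns in first-appearance order: q3_2024, q1_2024, q2_2024, q1_2025, q4_2024; column 5 is q4_2024.
Long rows with fund=DP4, period=q4_2024: max(7.1, -7.1, 73.2) = 73.2.

73.2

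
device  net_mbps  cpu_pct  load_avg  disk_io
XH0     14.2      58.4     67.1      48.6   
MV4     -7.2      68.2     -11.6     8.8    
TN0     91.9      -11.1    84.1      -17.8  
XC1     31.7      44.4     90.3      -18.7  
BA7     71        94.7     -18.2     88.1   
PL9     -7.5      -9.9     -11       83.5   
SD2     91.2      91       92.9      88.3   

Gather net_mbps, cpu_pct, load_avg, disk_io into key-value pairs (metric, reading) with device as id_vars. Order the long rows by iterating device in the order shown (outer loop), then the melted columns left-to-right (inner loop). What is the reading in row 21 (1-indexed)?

-7.5

28 rows total (7 × 4). Row 21: index ⌊(21-1)/4⌋ = 5 into device → PL9; (21-1) mod 4 = 0 into the melted columns → net_mbps.
So row 21 is (PL9, net_mbps, -7.5); reading = -7.5.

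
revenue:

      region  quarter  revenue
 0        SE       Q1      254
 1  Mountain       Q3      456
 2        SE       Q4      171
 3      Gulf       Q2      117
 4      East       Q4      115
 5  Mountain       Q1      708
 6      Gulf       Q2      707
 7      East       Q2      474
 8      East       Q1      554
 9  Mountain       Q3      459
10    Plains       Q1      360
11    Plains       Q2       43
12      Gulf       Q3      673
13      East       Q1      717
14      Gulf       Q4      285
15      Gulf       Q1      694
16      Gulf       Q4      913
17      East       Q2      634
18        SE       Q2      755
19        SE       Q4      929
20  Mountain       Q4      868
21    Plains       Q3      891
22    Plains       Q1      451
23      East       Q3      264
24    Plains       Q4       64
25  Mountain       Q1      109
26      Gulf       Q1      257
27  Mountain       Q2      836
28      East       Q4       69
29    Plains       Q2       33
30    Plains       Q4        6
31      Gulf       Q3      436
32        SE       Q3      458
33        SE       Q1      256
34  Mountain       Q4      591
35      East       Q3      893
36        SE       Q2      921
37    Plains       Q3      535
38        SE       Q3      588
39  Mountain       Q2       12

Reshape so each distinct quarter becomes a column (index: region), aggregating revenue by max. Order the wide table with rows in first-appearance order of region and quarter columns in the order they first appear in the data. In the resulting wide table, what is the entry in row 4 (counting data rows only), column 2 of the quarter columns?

893

With rows in first-appearance order of region, row 4 is region=East. quarter columns in first-appearance order: Q1, Q3, Q4, Q2; column 2 is Q3.
Long rows with region=East, quarter=Q3: max(264, 893) = 893.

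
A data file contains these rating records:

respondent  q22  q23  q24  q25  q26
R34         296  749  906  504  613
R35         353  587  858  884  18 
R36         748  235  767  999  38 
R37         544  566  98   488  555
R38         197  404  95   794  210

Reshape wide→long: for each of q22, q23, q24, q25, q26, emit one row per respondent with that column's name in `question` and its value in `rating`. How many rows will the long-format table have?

25

5 respondent values × 5 melted columns = 25 rows.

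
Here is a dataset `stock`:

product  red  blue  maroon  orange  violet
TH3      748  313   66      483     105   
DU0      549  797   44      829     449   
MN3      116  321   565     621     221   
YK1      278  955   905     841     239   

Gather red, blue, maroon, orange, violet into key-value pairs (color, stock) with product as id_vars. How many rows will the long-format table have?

20

4 product values × 5 melted columns = 20 rows.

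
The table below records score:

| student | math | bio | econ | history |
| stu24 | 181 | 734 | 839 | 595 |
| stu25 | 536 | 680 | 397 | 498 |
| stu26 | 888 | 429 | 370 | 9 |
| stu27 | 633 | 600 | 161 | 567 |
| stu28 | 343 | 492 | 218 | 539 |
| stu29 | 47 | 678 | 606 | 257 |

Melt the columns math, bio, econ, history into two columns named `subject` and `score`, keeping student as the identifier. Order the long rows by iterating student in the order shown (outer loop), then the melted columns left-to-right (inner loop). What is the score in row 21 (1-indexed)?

24 rows total (6 × 4). Row 21: index ⌊(21-1)/4⌋ = 5 into student → stu29; (21-1) mod 4 = 0 into the melted columns → math.
So row 21 is (stu29, math, 47); score = 47.

47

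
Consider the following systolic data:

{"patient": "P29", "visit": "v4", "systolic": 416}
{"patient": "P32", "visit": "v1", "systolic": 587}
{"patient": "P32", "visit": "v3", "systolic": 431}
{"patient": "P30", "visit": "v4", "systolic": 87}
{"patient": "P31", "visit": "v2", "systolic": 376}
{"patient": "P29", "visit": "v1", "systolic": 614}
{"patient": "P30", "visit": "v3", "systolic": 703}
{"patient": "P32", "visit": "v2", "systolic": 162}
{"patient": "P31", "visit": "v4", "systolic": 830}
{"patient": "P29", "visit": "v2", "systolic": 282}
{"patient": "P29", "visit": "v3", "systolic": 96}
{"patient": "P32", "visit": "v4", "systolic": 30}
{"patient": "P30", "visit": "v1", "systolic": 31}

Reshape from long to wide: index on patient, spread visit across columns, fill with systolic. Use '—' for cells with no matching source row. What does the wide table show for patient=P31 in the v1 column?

—

No long-format row has patient=P31 and visit=v1, so the cell is —.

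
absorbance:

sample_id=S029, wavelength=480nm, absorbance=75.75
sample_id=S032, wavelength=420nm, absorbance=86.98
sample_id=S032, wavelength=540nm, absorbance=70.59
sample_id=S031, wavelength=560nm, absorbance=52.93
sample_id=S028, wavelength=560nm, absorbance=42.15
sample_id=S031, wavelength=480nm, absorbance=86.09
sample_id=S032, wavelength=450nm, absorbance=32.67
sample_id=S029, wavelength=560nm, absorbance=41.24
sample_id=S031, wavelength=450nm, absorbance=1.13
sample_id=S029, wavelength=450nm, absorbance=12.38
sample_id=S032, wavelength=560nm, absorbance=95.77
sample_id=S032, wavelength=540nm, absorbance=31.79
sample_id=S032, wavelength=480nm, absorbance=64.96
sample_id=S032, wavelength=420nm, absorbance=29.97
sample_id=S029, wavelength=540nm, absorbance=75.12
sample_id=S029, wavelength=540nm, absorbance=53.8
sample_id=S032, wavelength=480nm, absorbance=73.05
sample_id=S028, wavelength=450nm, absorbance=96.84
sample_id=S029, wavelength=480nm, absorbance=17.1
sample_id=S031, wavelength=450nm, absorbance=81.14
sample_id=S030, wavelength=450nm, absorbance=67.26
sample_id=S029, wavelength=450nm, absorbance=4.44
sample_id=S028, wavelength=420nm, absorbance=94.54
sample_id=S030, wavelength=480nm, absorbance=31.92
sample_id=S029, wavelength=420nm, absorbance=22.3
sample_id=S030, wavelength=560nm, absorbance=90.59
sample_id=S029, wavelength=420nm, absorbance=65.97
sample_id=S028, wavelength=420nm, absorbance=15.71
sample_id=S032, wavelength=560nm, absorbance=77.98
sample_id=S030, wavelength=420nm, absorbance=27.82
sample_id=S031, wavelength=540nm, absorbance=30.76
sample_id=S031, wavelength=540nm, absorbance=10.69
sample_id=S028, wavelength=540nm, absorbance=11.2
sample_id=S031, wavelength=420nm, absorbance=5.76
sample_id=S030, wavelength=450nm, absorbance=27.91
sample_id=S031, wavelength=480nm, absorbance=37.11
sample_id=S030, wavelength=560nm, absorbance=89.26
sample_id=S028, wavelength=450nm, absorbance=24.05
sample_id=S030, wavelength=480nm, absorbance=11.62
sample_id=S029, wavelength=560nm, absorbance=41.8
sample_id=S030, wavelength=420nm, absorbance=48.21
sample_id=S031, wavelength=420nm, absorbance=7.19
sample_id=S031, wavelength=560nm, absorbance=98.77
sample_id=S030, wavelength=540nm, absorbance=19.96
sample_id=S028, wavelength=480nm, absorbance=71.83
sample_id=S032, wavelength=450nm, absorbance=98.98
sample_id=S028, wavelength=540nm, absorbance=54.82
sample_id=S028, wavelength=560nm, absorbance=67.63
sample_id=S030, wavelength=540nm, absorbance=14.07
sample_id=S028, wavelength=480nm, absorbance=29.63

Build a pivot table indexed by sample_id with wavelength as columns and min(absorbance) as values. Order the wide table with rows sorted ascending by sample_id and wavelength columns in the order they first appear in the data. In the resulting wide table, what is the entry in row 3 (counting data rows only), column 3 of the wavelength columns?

14.07

With rows sorted ascending by sample_id, row 3 is sample_id=S030. wavelength columns in first-appearance order: 480nm, 420nm, 540nm, 560nm, 450nm; column 3 is 540nm.
Long rows with sample_id=S030, wavelength=540nm: min(19.96, 14.07) = 14.07.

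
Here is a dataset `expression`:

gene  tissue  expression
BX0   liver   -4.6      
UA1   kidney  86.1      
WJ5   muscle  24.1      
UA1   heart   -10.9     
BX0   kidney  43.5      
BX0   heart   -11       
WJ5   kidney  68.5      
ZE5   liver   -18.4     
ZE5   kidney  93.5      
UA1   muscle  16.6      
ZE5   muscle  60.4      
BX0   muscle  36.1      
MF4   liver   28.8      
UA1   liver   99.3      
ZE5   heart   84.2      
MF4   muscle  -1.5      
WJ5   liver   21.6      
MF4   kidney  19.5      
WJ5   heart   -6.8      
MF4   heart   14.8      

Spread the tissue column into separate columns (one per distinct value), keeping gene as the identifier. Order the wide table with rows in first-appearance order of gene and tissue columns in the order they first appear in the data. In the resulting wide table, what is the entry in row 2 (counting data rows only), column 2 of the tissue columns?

86.1

With rows in first-appearance order of gene, row 2 is gene=UA1. tissue columns in first-appearance order: liver, kidney, muscle, heart; column 2 is kidney.
Long rows with gene=UA1, tissue=kidney: expression = 86.1.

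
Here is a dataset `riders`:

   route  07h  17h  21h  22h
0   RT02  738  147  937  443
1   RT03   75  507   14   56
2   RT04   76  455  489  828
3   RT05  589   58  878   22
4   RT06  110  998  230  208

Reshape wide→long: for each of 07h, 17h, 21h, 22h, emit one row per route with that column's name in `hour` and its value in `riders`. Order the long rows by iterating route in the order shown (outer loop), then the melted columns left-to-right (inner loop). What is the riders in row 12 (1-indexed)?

20 rows total (5 × 4). Row 12: index ⌊(12-1)/4⌋ = 2 into route → RT04; (12-1) mod 4 = 3 into the melted columns → 22h.
So row 12 is (RT04, 22h, 828); riders = 828.

828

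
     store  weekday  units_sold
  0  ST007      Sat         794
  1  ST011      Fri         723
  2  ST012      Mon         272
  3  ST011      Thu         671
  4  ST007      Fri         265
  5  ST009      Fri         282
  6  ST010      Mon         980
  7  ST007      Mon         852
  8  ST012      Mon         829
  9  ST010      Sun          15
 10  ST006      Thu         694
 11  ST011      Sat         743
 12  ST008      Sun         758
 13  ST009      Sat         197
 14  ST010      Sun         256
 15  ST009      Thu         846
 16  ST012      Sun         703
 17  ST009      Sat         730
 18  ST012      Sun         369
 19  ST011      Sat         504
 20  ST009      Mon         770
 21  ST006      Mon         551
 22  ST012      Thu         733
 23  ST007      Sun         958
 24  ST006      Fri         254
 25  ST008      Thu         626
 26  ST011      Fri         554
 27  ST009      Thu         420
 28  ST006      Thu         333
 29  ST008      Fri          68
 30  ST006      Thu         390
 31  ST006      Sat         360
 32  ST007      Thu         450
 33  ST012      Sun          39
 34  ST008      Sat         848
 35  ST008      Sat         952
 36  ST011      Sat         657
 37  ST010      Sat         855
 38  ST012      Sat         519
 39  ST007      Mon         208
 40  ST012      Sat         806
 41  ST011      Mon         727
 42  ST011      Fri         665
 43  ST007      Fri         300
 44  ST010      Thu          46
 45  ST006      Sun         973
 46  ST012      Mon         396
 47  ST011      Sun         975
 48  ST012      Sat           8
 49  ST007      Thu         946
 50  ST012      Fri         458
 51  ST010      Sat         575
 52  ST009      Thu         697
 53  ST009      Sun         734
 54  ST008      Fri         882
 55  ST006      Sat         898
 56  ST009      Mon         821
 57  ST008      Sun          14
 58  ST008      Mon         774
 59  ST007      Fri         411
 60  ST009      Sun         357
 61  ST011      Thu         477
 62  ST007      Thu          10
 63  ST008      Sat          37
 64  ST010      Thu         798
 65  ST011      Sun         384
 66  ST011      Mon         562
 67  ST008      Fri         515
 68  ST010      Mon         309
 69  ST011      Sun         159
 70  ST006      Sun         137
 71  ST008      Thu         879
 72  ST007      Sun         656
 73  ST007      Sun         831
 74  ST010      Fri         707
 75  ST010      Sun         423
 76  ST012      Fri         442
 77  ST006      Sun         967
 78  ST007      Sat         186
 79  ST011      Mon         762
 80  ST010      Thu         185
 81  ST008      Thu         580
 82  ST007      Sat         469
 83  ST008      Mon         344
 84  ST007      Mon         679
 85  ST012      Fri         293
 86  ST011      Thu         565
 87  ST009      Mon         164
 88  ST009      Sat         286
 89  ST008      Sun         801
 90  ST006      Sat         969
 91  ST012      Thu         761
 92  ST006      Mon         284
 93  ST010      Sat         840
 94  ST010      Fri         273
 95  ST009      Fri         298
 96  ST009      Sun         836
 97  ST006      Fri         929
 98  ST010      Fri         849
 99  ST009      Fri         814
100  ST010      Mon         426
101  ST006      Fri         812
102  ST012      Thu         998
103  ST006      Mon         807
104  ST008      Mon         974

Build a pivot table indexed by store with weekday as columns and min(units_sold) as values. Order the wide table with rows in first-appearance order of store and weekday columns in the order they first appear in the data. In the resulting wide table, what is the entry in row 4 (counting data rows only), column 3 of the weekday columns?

With rows in first-appearance order of store, row 4 is store=ST009. weekday columns in first-appearance order: Sat, Fri, Mon, Thu, Sun; column 3 is Mon.
Long rows with store=ST009, weekday=Mon: min(770, 821, 164) = 164.

164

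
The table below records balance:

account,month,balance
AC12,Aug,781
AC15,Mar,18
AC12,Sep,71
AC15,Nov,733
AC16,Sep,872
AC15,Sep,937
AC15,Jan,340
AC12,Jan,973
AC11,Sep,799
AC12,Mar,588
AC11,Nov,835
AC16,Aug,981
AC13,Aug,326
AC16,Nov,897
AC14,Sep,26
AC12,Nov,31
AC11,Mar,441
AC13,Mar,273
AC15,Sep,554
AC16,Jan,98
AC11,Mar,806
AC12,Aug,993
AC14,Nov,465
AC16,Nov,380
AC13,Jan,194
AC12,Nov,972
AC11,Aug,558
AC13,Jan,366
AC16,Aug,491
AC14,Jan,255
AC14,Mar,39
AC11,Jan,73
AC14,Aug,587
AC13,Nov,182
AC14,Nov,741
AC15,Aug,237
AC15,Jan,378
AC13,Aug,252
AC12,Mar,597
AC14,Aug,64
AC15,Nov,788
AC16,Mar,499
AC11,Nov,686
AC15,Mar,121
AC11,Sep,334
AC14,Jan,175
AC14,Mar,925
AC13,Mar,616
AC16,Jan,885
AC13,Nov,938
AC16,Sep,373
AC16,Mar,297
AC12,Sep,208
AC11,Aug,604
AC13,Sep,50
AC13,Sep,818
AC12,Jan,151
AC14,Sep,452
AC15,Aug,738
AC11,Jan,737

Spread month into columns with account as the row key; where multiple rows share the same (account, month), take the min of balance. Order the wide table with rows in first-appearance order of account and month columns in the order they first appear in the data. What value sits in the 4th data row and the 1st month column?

558

With rows in first-appearance order of account, row 4 is account=AC11. month columns in first-appearance order: Aug, Mar, Sep, Nov, Jan; column 1 is Aug.
Long rows with account=AC11, month=Aug: min(558, 604) = 558.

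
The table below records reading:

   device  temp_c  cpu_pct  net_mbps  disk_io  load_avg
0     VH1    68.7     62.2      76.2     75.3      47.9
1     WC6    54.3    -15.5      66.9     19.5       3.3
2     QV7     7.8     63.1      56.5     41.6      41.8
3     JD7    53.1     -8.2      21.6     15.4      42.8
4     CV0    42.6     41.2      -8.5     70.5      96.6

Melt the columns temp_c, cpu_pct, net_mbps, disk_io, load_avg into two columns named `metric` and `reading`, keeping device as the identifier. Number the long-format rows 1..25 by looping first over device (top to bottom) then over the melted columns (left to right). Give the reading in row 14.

25 rows total (5 × 5). Row 14: index ⌊(14-1)/5⌋ = 2 into device → QV7; (14-1) mod 5 = 3 into the melted columns → disk_io.
So row 14 is (QV7, disk_io, 41.6); reading = 41.6.

41.6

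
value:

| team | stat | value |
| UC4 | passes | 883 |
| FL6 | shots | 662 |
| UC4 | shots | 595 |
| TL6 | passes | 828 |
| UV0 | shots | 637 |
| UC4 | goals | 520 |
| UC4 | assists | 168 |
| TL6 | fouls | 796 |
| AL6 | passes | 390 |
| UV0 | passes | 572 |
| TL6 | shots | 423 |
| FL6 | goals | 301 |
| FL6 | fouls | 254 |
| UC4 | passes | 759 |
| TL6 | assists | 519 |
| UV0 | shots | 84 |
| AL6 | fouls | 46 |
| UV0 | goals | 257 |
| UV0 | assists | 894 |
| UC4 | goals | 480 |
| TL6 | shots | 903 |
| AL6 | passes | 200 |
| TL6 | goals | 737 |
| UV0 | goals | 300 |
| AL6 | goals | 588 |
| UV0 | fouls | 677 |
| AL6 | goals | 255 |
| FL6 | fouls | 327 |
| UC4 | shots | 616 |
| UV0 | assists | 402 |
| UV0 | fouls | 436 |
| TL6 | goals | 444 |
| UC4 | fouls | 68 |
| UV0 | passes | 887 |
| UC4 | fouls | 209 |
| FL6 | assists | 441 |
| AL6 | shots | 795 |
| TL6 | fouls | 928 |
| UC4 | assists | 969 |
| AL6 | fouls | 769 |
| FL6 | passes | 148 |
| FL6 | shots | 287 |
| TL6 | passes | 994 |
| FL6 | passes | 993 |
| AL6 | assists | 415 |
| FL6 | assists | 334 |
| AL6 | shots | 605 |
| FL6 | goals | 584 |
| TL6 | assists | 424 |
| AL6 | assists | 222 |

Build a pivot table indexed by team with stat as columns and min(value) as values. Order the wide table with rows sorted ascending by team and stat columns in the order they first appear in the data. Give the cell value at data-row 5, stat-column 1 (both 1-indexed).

With rows sorted ascending by team, row 5 is team=UV0. stat columns in first-appearance order: passes, shots, goals, assists, fouls; column 1 is passes.
Long rows with team=UV0, stat=passes: min(572, 887) = 572.

572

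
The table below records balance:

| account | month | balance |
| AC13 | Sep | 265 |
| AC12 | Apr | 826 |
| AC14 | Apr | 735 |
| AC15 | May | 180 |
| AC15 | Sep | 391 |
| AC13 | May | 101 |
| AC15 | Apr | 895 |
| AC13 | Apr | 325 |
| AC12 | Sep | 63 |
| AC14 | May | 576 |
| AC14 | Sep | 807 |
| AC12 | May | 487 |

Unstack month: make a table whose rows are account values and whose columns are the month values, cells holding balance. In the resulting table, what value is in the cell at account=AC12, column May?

Wide layout: rows indexed by account, columns are the 3 distinct month values (Sep, Apr, May).
Cell (account=AC12, month=May) draws from the long row where account=AC12 and month=May, which has balance=487.

487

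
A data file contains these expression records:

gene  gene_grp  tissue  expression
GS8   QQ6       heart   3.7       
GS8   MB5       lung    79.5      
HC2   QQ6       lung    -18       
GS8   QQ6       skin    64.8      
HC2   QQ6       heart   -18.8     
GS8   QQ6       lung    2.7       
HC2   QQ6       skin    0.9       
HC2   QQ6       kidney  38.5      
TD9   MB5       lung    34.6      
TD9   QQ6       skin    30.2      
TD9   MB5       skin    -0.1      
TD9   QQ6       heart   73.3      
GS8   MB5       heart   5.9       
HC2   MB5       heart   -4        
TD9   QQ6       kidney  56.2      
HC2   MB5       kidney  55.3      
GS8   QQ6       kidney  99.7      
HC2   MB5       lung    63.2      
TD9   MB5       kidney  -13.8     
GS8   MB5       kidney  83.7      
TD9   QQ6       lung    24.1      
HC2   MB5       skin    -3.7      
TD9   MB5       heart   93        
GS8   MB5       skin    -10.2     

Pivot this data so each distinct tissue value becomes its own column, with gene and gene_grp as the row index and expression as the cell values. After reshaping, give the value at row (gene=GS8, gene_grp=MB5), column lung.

Wide layout: rows indexed by gene and gene_grp, columns are the 4 distinct tissue values (heart, lung, skin, kidney).
Cell (gene=GS8, gene_grp=MB5, tissue=lung) draws from the long row where gene=GS8, gene_grp=MB5 and tissue=lung, which has expression=79.5.

79.5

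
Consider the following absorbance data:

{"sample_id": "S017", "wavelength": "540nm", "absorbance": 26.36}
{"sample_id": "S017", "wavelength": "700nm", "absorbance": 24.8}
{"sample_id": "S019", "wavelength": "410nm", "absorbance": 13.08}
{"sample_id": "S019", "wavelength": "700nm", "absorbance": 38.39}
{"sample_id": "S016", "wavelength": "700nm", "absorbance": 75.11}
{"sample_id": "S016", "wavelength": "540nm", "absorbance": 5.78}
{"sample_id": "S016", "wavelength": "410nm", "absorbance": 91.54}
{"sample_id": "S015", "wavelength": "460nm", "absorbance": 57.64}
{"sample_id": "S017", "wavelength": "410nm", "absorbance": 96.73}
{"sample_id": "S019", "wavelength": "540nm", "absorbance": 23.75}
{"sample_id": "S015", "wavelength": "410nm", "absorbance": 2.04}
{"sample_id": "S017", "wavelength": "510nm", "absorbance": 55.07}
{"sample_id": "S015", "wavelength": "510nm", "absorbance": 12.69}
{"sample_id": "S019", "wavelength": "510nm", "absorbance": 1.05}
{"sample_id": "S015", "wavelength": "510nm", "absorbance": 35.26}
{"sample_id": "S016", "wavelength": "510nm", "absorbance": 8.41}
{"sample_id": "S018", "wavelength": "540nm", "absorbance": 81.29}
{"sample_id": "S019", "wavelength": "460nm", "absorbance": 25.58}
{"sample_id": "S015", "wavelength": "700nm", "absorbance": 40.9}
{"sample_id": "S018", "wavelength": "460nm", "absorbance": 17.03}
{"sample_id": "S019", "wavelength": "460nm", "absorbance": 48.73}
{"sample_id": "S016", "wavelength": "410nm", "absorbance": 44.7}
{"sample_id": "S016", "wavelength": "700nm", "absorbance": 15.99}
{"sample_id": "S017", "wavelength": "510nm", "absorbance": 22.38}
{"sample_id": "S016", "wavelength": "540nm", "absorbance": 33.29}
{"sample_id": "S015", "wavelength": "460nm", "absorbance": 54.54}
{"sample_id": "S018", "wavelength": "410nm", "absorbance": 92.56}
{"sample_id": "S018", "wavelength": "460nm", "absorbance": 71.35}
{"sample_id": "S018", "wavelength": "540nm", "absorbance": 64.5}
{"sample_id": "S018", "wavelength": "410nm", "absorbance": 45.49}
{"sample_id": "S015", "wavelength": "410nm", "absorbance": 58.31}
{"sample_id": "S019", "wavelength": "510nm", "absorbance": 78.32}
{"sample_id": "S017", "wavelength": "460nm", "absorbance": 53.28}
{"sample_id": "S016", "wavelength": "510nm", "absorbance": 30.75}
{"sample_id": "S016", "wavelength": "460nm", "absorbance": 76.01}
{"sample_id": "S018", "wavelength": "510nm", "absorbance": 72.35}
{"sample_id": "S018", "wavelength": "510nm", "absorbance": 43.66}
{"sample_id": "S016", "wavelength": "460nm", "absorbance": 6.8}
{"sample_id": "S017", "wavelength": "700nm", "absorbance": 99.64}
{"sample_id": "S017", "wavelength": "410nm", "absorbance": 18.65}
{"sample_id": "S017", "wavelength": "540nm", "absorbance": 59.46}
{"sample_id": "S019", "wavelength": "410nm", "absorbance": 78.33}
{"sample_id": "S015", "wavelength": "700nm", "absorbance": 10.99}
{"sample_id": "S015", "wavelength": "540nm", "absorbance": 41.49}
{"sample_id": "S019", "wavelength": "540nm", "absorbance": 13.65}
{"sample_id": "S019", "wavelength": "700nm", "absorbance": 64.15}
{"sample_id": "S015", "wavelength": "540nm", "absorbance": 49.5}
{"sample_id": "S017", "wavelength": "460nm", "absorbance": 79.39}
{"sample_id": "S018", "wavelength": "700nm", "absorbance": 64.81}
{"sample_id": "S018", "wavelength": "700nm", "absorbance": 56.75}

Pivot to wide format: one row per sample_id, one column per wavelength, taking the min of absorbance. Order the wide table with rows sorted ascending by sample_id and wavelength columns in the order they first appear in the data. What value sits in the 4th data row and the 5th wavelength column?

43.66

With rows sorted ascending by sample_id, row 4 is sample_id=S018. wavelength columns in first-appearance order: 540nm, 700nm, 410nm, 460nm, 510nm; column 5 is 510nm.
Long rows with sample_id=S018, wavelength=510nm: min(72.35, 43.66) = 43.66.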